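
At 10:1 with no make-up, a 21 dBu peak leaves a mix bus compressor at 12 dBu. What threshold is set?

11 dBu

Let T be the threshold. Output overshoot = (input overshoot)/R, so 12 − T = (21 − T)/10.
10·(12 − T) = 21 − T → 9·T = 120 − 21 = 99.
T = 99/9 = 11 dBu.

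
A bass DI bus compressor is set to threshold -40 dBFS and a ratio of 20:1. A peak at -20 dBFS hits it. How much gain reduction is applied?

19 dB

-20 dBFS exceeds the threshold by 20 dB.
At 20:1, output sits 20/20 = 1 dB above threshold.
So the signal is attenuated by 20 − 1 = 19 dB.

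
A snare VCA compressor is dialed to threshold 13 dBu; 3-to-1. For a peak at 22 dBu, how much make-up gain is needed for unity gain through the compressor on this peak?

The peak compresses to 13 + 9/3 = 16 dBu.
To reach 22 dBu requires 22 − 16 = 6 dB of make-up.

6 dB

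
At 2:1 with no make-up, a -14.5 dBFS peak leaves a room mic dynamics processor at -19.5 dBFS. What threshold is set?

Let T be the threshold. Output overshoot = (input overshoot)/R, so -19.5 − T = (-14.5 − T)/2.
2·(-19.5 − T) = -14.5 − T → 1·T = -39 − (-14.5) = -24.5.
T = -24.5/1 = -24.5 dBFS.

-24.5 dBFS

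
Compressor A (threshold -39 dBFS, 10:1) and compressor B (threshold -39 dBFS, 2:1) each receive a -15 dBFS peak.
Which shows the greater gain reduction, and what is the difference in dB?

A: GR = 24 − 24/10 = 21.6 dB.
B: GR = 24 − 24/2 = 12 dB.
A applies 9.6 dB more gain reduction.

A, by 9.6 dB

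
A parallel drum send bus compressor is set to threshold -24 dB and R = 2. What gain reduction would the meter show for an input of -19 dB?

Overshoot = -19 − (-24) = 5 dB.
After 2:1 compression the overshoot becomes 5/2 = 2.5 dB.
GR = overshoot in − overshoot out = 5 − 2.5 = 2.5 dB.

2.5 dB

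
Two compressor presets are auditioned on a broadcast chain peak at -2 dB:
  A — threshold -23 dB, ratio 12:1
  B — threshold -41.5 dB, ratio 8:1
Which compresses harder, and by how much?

B, by 15.3125 dB

A: 21 dB over, compressed to 1.75 dB over, so 19.25 dB of GR.
B: 39.5 dB over, compressed to 4.9375 dB over, so 34.5625 dB of GR.
B applies 15.3125 dB more gain reduction.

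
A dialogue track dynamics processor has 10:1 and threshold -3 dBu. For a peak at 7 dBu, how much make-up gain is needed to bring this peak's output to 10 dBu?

12 dB

The peak compresses to -3 + 10/10 = -2 dBu.
To reach 10 dBu requires 10 − (-2) = 12 dB of make-up.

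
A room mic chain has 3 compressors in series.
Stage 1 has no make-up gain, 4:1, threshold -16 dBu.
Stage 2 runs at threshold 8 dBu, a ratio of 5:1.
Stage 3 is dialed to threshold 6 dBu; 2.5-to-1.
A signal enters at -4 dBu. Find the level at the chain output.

-13 dBu

Stage 1: 12 dB above -16 dBu, reduced 4:1 to 3 dB above → -13 dBu.
Stage 2: -13 dBu ≤ 8 dBu, so stage 2 doesn't engage; output -13 dBu.
Stage 3: -13 dBu ≤ 6 dBu, so stage 3 doesn't engage; output -13 dBu.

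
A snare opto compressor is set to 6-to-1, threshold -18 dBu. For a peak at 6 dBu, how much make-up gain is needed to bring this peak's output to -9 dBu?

5 dB

The peak compresses to -18 + 24/6 = -14 dBu.
To reach -9 dBu requires -9 − (-14) = 5 dB of make-up.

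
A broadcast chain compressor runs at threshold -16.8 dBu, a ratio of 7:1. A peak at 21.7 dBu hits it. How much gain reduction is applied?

33 dB

21.7 dBu exceeds the threshold by 38.5 dB.
After 7:1 compression the overshoot becomes 38.5/7 = 5.5 dB.
GR = overshoot in − overshoot out = 38.5 − 5.5 = 33 dB.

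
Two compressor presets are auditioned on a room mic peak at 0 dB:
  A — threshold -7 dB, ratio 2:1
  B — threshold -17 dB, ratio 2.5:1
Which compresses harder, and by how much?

B, by 6.7 dB

A: GR = 7 − 7/2 = 3.5 dB.
B: GR = 17 − 17/2.5 = 10.2 dB.
B reduces 6.7 dB more.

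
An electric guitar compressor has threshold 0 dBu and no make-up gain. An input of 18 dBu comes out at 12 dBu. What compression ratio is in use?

Input overshoot = 18 − 0 = 18 dB; output overshoot = 12 − 0 = 12 dB.
Ratio = 18 / 12 = 1.5.

1.5:1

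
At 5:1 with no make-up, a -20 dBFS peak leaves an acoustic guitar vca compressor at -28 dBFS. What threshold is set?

Let T be the threshold. Output overshoot = (input overshoot)/R, so -28 − T = (-20 − T)/5.
5·(-28 − T) = -20 − T → 4·T = -140 − (-20) = -120.
T = -120/4 = -30 dBFS.

-30 dBFS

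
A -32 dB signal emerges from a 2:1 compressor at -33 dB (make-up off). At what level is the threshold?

-34 dB

Input is 2 dB above T (since output overshoot × R = input overshoot: (-33 − T)·2 = -32 − T gives T = -34 dB).
Check: -34 + (-32 − (-34))/2 = -34 + 1 = -33 dB. ✓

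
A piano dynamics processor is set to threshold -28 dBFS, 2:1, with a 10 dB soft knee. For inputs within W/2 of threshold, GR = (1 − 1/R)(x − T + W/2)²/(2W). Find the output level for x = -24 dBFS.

-26.025 dBFS

x − T + W/2 = -24 − (-28) + 5 = 9.
GR = (1 − 1/2) × 9² / 20 = 0.5 × 81 / 20 = 2.025 dB.
Output = -24 − 2.025 = -26.025 dBFS.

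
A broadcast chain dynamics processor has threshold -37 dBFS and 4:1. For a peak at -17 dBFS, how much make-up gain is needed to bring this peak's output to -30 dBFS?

2 dB

The peak compresses to -37 + 20/4 = -32 dBFS.
To reach -30 dBFS requires -30 − (-32) = 2 dB of make-up.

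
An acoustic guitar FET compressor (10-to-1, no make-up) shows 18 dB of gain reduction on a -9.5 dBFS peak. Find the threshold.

Gain reduction = -9.5 − (-27.5) = 18 dB; output overshoot = GR / (R − 1) = 18 / 9 = 2 dB.
Threshold = output − output overshoot = -27.5 − 2 = -29.5 dBFS.

-29.5 dBFS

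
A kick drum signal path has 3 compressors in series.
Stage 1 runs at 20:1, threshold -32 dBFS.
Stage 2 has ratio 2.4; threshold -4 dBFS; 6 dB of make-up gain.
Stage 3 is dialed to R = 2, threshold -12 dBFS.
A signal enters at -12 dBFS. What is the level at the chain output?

Stage 1: -12 dBFS is 20 dB over -32 dBFS; at 20:1 that becomes 1 dB over, giving -31 dBFS.
Stage 2: below threshold (-31 ≤ -4); passes unchanged; make-up brings it to -25 dBFS.
Stage 3: -25 dBFS ≤ -12 dBFS, so stage 3 doesn't engage; output -25 dBFS.

-25 dBFS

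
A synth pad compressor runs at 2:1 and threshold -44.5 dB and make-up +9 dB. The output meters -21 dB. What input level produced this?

-15.5 dB

Before make-up, the level was -21 − 9 = -30 dB.
The compressed level sits -30 − (-44.5) = 14.5 dB over threshold.
Before 2:1 compression the overshoot was 14.5 × 2 = 29 dB, so input = -44.5 + 29 = -15.5 dB.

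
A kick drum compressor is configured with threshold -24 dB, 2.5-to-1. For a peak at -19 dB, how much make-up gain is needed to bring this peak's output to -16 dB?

6 dB

Without make-up, output = threshold + overshoot/2.5 = -24 + 2 = -22 dB.
Gap to target: 6 dB.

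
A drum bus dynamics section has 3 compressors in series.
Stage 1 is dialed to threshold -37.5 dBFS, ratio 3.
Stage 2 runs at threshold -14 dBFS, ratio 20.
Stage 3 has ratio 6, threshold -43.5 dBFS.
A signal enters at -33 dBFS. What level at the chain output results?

-42.25 dBFS

Stage 1: overshoot 4.5 dB → 4.5/3 = 1.5 dB → -36 dBFS.
Stage 2: below threshold (-36 ≤ -14); passes unchanged; output -36 dBFS.
Stage 3: -36 dBFS is 7.5 dB over -43.5 dBFS; at 6:1 that becomes 1.25 dB over, giving -42.25 dBFS.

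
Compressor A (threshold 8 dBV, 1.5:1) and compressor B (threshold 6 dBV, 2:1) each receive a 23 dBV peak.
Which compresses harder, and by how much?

A: overshoot 15 dB → output overshoot 10 dB → GR 5 dB.
B: overshoot 17 dB → output overshoot 8.5 dB → GR 8.5 dB.
B applies 3.5 dB more gain reduction.

B, by 3.5 dB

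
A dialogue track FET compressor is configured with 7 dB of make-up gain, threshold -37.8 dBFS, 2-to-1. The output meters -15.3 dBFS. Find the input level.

Before make-up, the level was -15.3 − 7 = -22.3 dBFS.
That's 15.5 dB above the -37.8 dBFS threshold.
Input overshoot = R × output overshoot = 31 dB → input = -37.8 + 31 = -6.8 dBFS.

-6.8 dBFS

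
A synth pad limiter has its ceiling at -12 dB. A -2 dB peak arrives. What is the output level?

A brickwall limiter is an ∞:1 compressor: any input above the ceiling is clamped to -12 dB.

-12 dB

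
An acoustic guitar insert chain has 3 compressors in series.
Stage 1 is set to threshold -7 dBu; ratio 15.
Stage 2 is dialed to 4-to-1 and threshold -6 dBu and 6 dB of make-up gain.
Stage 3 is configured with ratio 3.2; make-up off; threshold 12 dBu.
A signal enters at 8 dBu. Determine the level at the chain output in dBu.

0 dBu

Stage 1: 15 dB above -7 dBu, reduced 15:1 to 1 dB above → -6 dBu.
Stage 2: below threshold (-6 ≤ -6); passes unchanged; make-up brings it to 0 dBu.
Stage 3: 0 dBu is at or below the 12 dBu threshold — no compression; output 0 dBu.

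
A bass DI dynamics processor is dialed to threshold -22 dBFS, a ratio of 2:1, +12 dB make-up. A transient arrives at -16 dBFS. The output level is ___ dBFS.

-7 dBFS

Overshoot: -16 − (-22) = 6 dB.
The 6 dB excess becomes 3 dB after 2:1 reduction.
Output = -22 + 3 = -19 dBFS; make-up adds 12 dB, giving -7 dBFS.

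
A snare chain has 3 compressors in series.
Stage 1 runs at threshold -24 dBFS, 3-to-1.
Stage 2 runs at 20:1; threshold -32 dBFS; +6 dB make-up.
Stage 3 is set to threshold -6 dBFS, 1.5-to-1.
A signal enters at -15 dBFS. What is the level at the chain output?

Stage 1: 9 dB above -24 dBFS, reduced 3:1 to 3 dB above → -21 dBFS.
Stage 2: overshoot 11 dB → 11/20 = 0.55 dB → -31.45 dBFS; +6 dB make-up → -25.45 dBFS.
Stage 3: below threshold (-25.45 ≤ -6); passes unchanged; output -25.45 dBFS.

-25.45 dBFS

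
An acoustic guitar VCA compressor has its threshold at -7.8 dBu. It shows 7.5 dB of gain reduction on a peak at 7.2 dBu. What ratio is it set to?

2:1

Input overshoot = 7.2 − (-7.8) = 15 dB.
Output overshoot = 15 − 7.5 = 7.5 dB.
Ratio = input overshoot / output overshoot = 15 / 7.5 = 2.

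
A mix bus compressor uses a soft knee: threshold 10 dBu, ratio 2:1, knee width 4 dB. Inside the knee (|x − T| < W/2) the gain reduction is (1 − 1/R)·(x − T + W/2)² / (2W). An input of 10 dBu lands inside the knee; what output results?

x − T + W/2 = 10 − 10 + 2 = 2.
GR = (1 − 1/2) × 2² / 8 = 0.5 × 4 / 8 = 0.25 dB.
Output = 10 − 0.25 = 9.75 dBu.

9.75 dBu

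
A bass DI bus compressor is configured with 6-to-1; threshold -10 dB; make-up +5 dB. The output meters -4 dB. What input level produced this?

-4 dB

Before make-up, the level was -4 − 5 = -9 dB.
Post-compression overshoot = -9 − (-10) = 1 dB.
Before 6:1 compression the overshoot was 1 × 6 = 6 dB, so input = -10 + 6 = -4 dB.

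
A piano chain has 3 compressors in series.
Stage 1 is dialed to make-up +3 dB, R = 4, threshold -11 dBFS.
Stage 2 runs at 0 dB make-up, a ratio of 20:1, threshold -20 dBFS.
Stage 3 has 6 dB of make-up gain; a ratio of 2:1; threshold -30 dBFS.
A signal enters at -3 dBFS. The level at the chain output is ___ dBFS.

Stage 1: -3 dBFS is 8 dB over -11 dBFS; at 4:1 that becomes 2 dB over, giving -9 dBFS; +3 dB make-up → -6 dBFS.
Stage 2: -6 dBFS is 14 dB over -20 dBFS; at 20:1 that becomes 0.7 dB over, giving -19.3 dBFS.
Stage 3: 10.7 dB above -30 dBFS, reduced 2:1 to 5.35 dB above → -24.65 dBFS; +6 dB make-up → -18.65 dBFS.

-18.65 dBFS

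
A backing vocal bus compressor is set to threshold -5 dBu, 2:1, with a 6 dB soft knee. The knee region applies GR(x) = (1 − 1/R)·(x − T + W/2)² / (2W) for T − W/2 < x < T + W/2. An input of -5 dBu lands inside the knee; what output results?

x − T + W/2 = -5 − (-5) + 3 = 3.
GR = (1 − 1/2) × 3² / 12 = 0.5 × 9 / 12 = 0.375 dB.
Output = -5 − 0.375 = -5.375 dBu.

-5.375 dBu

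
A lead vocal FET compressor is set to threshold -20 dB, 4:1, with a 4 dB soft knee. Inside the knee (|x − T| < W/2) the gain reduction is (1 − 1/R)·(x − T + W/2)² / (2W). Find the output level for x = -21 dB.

x − T + W/2 = -21 − (-20) + 2 = 1.
GR = (1 − 1/4) × 1² / 8 = 0.75 × 1 / 8 = 0.09375 dB.
Output = -21 − 0.09375 = -21.09375 dB.

-21.09375 dB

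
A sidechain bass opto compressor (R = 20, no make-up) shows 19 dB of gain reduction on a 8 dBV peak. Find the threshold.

Gain reduction = 8 − (-11) = 19 dB; output overshoot = GR / (R − 1) = 19 / 19 = 1 dB.
Threshold = output − output overshoot = -11 − 1 = -12 dBV.

-12 dBV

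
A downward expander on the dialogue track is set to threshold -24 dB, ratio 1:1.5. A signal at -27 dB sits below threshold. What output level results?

Undershoot = (-24) − (-27) = 3 dB.
At 1:1.5, that expands to 4.5 dB under threshold.
Output = -24 − 4.5 = -28.5 dB.

-28.5 dB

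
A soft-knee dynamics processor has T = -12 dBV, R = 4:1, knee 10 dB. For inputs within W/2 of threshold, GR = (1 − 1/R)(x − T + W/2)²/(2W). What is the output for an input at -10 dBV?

x − T + W/2 = -10 − (-12) + 5 = 7.
GR = (1 − 1/4) × 7² / 20 = 0.75 × 49 / 20 = 1.8375 dB.
Output = -10 − 1.8375 = -11.8375 dBV.

-11.8375 dBV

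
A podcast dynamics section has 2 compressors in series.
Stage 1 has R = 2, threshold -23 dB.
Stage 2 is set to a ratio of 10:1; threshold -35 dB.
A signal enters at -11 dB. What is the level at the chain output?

-33.2 dB

Stage 1: 12 dB above -23 dB, reduced 2:1 to 6 dB above → -17 dB.
Stage 2: -17 dB is 18 dB over -35 dB; at 10:1 that becomes 1.8 dB over, giving -33.2 dB.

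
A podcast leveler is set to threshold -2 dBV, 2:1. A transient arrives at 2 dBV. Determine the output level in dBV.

2 dBV sits 4 dB over threshold.
At 2:1 the overshoot is divided by 2, leaving 2 dB above threshold.
So the level is -2 + 2 = 0 dBV.

0 dBV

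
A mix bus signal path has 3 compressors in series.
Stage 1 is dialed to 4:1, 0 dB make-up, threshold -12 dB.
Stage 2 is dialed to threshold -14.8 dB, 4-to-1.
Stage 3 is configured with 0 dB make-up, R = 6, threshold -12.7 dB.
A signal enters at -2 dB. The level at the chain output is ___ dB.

Stage 1: overshoot 10 dB → 10/4 = 2.5 dB → -9.5 dB.
Stage 2: 5.3 dB above -14.8 dB, reduced 4:1 to 1.325 dB above → -13.475 dB.
Stage 3: -13.475 dB ≤ -12.7 dB, so stage 3 doesn't engage; output -13.475 dB.

-13.475 dB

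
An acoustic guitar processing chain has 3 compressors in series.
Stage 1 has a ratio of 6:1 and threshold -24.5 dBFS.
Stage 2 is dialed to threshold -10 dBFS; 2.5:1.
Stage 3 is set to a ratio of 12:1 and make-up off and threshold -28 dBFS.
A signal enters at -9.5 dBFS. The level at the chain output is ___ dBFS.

Stage 1: 15 dB above -24.5 dBFS, reduced 6:1 to 2.5 dB above → -22 dBFS.
Stage 2: -22 dBFS ≤ -10 dBFS, so stage 2 doesn't engage; output -22 dBFS.
Stage 3: -22 dBFS is 6 dB over -28 dBFS; at 12:1 that becomes 0.5 dB over, giving -27.5 dBFS.

-27.5 dBFS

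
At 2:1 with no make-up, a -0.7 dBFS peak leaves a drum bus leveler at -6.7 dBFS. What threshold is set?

Gain reduction = -0.7 − (-6.7) = 6 dB; output overshoot = GR / (R − 1) = 6 / 1 = 6 dB.
Threshold = output − output overshoot = -6.7 − 6 = -12.7 dBFS.

-12.7 dBFS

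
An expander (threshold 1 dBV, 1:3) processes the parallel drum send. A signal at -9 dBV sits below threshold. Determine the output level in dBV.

-29 dBV

The input is 10 dB below the 1 dBV threshold.
A 1:3 expander multiplies undershoot by 3: 10 × 3 = 30 dB below threshold.
Output = 1 − 30 = -29 dBV.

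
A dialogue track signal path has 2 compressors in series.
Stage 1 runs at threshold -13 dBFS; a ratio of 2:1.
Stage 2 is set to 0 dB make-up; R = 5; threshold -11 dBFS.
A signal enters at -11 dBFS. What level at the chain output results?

-12 dBFS

Stage 1: overshoot 2 dB → 2/2 = 1 dB → -12 dBFS.
Stage 2: -12 dBFS is at or below the -11 dBFS threshold — no compression; output -12 dBFS.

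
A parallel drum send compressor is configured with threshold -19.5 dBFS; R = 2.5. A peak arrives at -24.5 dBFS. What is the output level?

-24.5 dBFS

-24.5 dBFS is 5 dB below the -19.5 dBFS threshold, so no gain reduction is applied.
Output = input = -24.5 dBFS.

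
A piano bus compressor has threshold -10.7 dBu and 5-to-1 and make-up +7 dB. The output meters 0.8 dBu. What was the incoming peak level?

11.8 dBu

Remove make-up: 0.8 − 7 = -6.2 dBu.
The compressed level sits -6.2 − (-10.7) = 4.5 dB over threshold.
Input overshoot = R × output overshoot = 22.5 dB → input = -10.7 + 22.5 = 11.8 dBu.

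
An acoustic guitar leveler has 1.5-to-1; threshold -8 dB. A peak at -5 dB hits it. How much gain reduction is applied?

1 dB

Overshoot = -5 − (-8) = 3 dB.
After 1.5:1 compression the overshoot becomes 3/1.5 = 2 dB.
Gain reduction = 3 − 2 = 1 dB.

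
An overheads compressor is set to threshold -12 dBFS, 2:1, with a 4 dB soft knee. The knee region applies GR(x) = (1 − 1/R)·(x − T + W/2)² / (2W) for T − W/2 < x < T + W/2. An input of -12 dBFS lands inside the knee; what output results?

-12.25 dBFS

x − T + W/2 = -12 − (-12) + 2 = 2.
GR = (1 − 1/2) × 2² / 8 = 0.5 × 4 / 8 = 0.25 dB.
Output = -12 − 0.25 = -12.25 dBFS.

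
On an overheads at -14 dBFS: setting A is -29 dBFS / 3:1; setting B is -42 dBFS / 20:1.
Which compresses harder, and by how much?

A: GR = 15 − 15/3 = 10 dB.
B: GR = 28 − 28/20 = 26.6 dB.
Difference: 16.6 dB in favour of B.

B, by 16.6 dB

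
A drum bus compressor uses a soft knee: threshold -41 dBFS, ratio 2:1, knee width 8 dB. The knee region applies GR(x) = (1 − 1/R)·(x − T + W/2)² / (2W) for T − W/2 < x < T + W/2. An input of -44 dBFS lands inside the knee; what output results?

x − T + W/2 = -44 − (-41) + 4 = 1.
GR = (1 − 1/2) × 1² / 16 = 0.5 × 1 / 16 = 0.03125 dB.
Output = -44 − 0.03125 = -44.03125 dBFS.

-44.03125 dBFS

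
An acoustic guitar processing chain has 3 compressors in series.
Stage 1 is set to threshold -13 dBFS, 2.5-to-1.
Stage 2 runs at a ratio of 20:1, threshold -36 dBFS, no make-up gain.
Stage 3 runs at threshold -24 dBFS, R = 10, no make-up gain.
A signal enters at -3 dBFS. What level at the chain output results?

Stage 1: -3 dBFS is 10 dB over -13 dBFS; at 2.5:1 that becomes 4 dB over, giving -9 dBFS.
Stage 2: 27 dB above -36 dBFS, reduced 20:1 to 1.35 dB above → -34.65 dBFS.
Stage 3: -34.65 dBFS ≤ -24 dBFS, so stage 3 doesn't engage; output -34.65 dBFS.

-34.65 dBFS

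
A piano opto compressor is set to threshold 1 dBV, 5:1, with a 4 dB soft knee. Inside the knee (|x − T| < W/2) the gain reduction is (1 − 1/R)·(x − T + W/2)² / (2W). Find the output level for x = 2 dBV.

x − T + W/2 = 2 − 1 + 2 = 3.
GR = (1 − 1/5) × 3² / 8 = 0.8 × 9 / 8 = 0.9 dB.
Output = 2 − 0.9 = 1.1 dBV.

1.1 dBV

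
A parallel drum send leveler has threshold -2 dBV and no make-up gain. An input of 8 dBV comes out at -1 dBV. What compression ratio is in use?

10:1

Input overshoot = 8 − (-2) = 10 dB; output overshoot = -1 − (-2) = 1 dB.
Ratio = 10 / 1 = 10.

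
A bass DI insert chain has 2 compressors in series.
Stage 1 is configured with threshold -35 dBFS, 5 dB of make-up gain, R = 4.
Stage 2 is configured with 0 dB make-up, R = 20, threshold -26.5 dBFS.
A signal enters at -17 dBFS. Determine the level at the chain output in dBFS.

Stage 1: 18 dB above -35 dBFS, reduced 4:1 to 4.5 dB above → -30.5 dBFS; +5 dB make-up → -25.5 dBFS.
Stage 2: overshoot 1 dB → 1/20 = 0.05 dB → -26.45 dBFS.

-26.45 dBFS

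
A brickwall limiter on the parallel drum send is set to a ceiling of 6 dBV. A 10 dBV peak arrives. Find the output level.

6 dBV

The limiter clamps the peak to its 6 dBV ceiling.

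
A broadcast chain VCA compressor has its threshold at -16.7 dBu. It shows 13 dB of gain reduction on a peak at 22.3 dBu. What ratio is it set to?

Input overshoot = 22.3 − (-16.7) = 39 dB.
Output overshoot = 39 − 13 = 26 dB.
Ratio = input overshoot / output overshoot = 39 / 26 = 1.5.

1.5:1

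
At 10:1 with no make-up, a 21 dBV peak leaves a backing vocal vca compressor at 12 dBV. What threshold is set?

11 dBV

Gain reduction = 21 − 12 = 9 dB; output overshoot = GR / (R − 1) = 9 / 9 = 1 dB.
Threshold = output − output overshoot = 12 − 1 = 11 dBV.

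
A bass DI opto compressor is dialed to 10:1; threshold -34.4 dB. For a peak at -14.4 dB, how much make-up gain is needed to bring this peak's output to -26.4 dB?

The peak compresses to -34.4 + 20/10 = -32.4 dB.
To reach -26.4 dB requires -26.4 − (-32.4) = 6 dB of make-up.

6 dB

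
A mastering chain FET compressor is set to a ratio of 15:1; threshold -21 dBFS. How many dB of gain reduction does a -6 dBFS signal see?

14 dB

Overshoot = -6 − (-21) = 15 dB.
At 15:1, output sits 15/15 = 1 dB above threshold.
So the signal is attenuated by 15 − 1 = 14 dB.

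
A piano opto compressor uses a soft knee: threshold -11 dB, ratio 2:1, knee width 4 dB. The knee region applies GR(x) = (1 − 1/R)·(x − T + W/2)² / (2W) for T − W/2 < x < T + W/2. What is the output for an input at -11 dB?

-11.25 dB

x − T + W/2 = -11 − (-11) + 2 = 2.
GR = (1 − 1/2) × 2² / 8 = 0.5 × 4 / 8 = 0.25 dB.
Output = -11 − 0.25 = -11.25 dB.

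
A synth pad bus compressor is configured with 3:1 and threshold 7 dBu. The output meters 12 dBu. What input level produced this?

Post-compression overshoot = 12 − 7 = 5 dB.
Undo the ratio: input overshoot = 5 × 3 = 15 dB, giving input = 22 dBu.

22 dBu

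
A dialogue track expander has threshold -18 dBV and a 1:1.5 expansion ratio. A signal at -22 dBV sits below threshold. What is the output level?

-24 dBV

Undershoot = (-18) − (-22) = 4 dB.
At 1:1.5, that expands to 6 dB under threshold.
Output = -18 − 6 = -24 dBV.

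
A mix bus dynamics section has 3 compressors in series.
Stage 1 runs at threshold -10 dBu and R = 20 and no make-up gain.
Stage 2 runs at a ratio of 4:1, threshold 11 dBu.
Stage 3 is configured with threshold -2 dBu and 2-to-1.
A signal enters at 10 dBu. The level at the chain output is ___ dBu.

Stage 1: 20 dB above -10 dBu, reduced 20:1 to 1 dB above → -9 dBu.
Stage 2: -9 dBu ≤ 11 dBu, so stage 2 doesn't engage; output -9 dBu.
Stage 3: -9 dBu ≤ -2 dBu, so stage 3 doesn't engage; output -9 dBu.

-9 dBu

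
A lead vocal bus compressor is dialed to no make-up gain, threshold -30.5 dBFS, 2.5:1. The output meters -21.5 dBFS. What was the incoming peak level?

The compressed level sits -21.5 − (-30.5) = 9 dB over threshold.
Undo the ratio: input overshoot = 9 × 2.5 = 22.5 dB, giving input = -8 dBFS.

-8 dBFS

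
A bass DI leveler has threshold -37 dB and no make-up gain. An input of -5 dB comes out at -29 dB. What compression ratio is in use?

4:1

Input overshoot = -5 − (-37) = 32 dB; output overshoot = -29 − (-37) = 8 dB.
Ratio = 32 / 8 = 4.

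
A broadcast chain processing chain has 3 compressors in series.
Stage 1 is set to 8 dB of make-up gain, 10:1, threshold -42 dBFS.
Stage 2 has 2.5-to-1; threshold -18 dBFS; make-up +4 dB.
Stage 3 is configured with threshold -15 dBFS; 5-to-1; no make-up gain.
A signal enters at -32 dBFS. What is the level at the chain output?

Stage 1: -32 dBFS is 10 dB over -42 dBFS; at 10:1 that becomes 1 dB over, giving -41 dBFS; +8 dB make-up → -33 dBFS.
Stage 2: -33 dBFS is at or below the -18 dBFS threshold — no compression; make-up brings it to -29 dBFS.
Stage 3: -29 dBFS ≤ -15 dBFS, so stage 3 doesn't engage; output -29 dBFS.

-29 dBFS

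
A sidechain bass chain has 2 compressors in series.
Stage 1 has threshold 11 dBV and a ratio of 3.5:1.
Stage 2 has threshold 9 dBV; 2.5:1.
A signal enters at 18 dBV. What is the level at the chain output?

Stage 1: 7 dB above 11 dBV, reduced 3.5:1 to 2 dB above → 13 dBV.
Stage 2: 4 dB above 9 dBV, reduced 2.5:1 to 1.6 dB above → 10.6 dBV.

10.6 dBV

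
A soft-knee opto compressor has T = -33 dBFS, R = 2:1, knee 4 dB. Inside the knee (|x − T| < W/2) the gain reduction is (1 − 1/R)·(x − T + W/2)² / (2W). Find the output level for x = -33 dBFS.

-33.25 dBFS

x − T + W/2 = -33 − (-33) + 2 = 2.
GR = (1 − 1/2) × 2² / 8 = 0.5 × 4 / 8 = 0.25 dB.
Output = -33 − 0.25 = -33.25 dBFS.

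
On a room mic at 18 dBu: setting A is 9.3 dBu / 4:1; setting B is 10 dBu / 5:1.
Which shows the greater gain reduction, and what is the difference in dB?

A, by 0.125 dB

A: GR = 8.7 − 8.7/4 = 6.525 dB.
B: GR = 8 − 8/5 = 6.4 dB.
A reduces 0.125 dB more.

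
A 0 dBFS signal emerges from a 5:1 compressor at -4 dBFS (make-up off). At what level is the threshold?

-5 dBFS

Input is 5 dB above T (since output overshoot × R = input overshoot: (-4 − T)·5 = 0 − T gives T = -5 dBFS).
Check: -5 + (0 − (-5))/5 = -5 + 1 = -4 dBFS. ✓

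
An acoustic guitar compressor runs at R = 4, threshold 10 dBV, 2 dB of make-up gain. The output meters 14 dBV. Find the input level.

18 dBV

Before make-up, the level was 14 − 2 = 12 dBV.
The compressed level sits 12 − 10 = 2 dB over threshold.
Undo the ratio: input overshoot = 2 × 4 = 8 dB, giving input = 18 dBV.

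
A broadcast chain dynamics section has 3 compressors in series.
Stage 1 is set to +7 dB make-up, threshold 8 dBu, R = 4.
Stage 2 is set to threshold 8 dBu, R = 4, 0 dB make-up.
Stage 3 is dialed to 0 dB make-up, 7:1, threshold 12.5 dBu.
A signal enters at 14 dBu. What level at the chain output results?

Stage 1: 6 dB above 8 dBu, reduced 4:1 to 1.5 dB above → 9.5 dBu; +7 dB make-up → 16.5 dBu.
Stage 2: 16.5 dBu is 8.5 dB over 8 dBu; at 4:1 that becomes 2.125 dB over, giving 10.125 dBu.
Stage 3: 10.125 dBu ≤ 12.5 dBu, so stage 3 doesn't engage; output 10.125 dBu.

10.125 dBu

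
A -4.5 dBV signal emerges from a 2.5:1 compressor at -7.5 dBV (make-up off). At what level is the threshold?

-9.5 dBV

Let T be the threshold. Output overshoot = (input overshoot)/R, so -7.5 − T = (-4.5 − T)/2.5.
2.5·(-7.5 − T) = -4.5 − T → 1.5·T = -18.75 − (-4.5) = -14.25.
T = -14.25/1.5 = -9.5 dBV.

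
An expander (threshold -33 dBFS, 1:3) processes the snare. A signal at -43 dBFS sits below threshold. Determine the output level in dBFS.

-63 dBFS

Below threshold, a 1:3 expander applies gain = (3−1)×(T − x) of attenuation.
(3−1) × 10 = 20 dB, so output = -43 − 20 = -63 dBFS.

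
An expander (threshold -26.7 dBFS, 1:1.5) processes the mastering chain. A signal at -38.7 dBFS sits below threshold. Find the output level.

Undershoot = (-26.7) − (-38.7) = 12 dB.
At 1:1.5, that expands to 18 dB under threshold.
Output = -26.7 − 18 = -44.7 dBFS.

-44.7 dBFS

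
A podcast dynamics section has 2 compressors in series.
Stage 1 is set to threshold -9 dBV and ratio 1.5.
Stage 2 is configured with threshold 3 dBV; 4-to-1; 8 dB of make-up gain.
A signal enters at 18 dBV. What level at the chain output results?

Stage 1: overshoot 27 dB → 27/1.5 = 18 dB → 9 dBV.
Stage 2: 9 dBV is 6 dB over 3 dBV; at 4:1 that becomes 1.5 dB over, giving 4.5 dBV; +8 dB make-up → 12.5 dBV.

12.5 dBV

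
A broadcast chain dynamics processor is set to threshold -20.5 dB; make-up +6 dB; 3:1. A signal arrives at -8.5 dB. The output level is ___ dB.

-10.5 dB

The input is 12 dB above the -20.5 dB threshold.
The 12 dB excess becomes 4 dB after 3:1 reduction.
So the level is -20.5 + 4 = -16.5 dB; make-up adds 6 dB, giving -10.5 dB.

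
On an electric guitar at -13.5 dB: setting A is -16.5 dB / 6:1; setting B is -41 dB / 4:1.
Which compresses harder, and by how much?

A: overshoot 3 dB → output overshoot 0.5 dB → GR 2.5 dB.
B: overshoot 27.5 dB → output overshoot 6.875 dB → GR 20.625 dB.
B applies 18.125 dB more gain reduction.

B, by 18.125 dB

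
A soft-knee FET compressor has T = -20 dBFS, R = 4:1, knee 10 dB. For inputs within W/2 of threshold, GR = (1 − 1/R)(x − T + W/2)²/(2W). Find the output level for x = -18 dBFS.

x − T + W/2 = -18 − (-20) + 5 = 7.
GR = (1 − 1/4) × 7² / 20 = 0.75 × 49 / 20 = 1.8375 dB.
Output = -18 − 1.8375 = -19.8375 dBFS.

-19.8375 dBFS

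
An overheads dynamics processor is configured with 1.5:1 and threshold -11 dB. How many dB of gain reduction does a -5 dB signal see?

2 dB

The signal is 6 dB above threshold.
After 1.5:1 compression the overshoot becomes 6/1.5 = 4 dB.
GR = overshoot in − overshoot out = 6 − 4 = 2 dB.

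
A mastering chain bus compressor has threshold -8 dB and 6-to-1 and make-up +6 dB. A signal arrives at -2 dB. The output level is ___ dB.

-2 dB sits 6 dB over threshold.
At 6:1 the overshoot is divided by 6, leaving 1 dB above threshold.
That puts the output at -7 dB; make-up adds 6 dB, giving -1 dB.

-1 dB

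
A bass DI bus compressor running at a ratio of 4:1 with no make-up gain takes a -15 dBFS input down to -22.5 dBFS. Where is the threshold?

-25 dBFS

Input is 10 dB above T (since output overshoot × R = input overshoot: (-22.5 − T)·4 = -15 − T gives T = -25 dBFS).
Check: -25 + (-15 − (-25))/4 = -25 + 2.5 = -22.5 dBFS. ✓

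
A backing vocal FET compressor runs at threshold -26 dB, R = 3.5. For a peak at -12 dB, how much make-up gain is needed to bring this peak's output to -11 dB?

11 dB

The peak compresses to -26 + 14/3.5 = -22 dB.
To reach -11 dB requires -11 − (-22) = 11 dB of make-up.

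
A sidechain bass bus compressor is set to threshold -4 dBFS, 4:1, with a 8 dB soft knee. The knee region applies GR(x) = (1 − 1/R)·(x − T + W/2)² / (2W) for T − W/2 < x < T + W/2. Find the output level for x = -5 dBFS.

x − T + W/2 = -5 − (-4) + 4 = 3.
GR = (1 − 1/4) × 3² / 16 = 0.75 × 9 / 16 = 0.421875 dB.
Output = -5 − 0.421875 = -5.421875 dBFS.

-5.421875 dBFS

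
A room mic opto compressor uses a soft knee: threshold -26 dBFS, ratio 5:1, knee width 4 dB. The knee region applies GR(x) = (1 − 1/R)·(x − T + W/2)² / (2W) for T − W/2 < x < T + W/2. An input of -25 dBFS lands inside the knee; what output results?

x − T + W/2 = -25 − (-26) + 2 = 3.
GR = (1 − 1/5) × 3² / 8 = 0.8 × 9 / 8 = 0.9 dB.
Output = -25 − 0.9 = -25.9 dBFS.

-25.9 dBFS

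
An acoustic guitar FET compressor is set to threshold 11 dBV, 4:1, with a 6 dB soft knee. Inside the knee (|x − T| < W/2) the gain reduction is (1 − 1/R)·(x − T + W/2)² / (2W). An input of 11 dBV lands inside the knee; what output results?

x − T + W/2 = 11 − 11 + 3 = 3.
GR = (1 − 1/4) × 3² / 12 = 0.75 × 9 / 12 = 0.5625 dB.
Output = 11 − 0.5625 = 10.4375 dBV.

10.4375 dBV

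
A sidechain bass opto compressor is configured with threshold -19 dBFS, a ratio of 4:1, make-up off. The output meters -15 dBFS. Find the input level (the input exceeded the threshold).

-3 dBFS

That's 4 dB above the -19 dBFS threshold.
Undo the ratio: input overshoot = 4 × 4 = 16 dB, giving input = -3 dBFS.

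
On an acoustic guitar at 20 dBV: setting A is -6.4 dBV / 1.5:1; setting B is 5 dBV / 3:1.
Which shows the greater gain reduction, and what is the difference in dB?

A: GR = 26.4 − 26.4/1.5 = 8.8 dB.
B: GR = 15 − 15/3 = 10 dB.
B reduces 1.2 dB more.

B, by 1.2 dB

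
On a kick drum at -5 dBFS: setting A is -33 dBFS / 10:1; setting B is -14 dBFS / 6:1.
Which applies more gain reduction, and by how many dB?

A: overshoot 28 dB → output overshoot 2.8 dB → GR 25.2 dB.
B: overshoot 9 dB → output overshoot 1.5 dB → GR 7.5 dB.
Difference: 17.7 dB in favour of A.

A, by 17.7 dB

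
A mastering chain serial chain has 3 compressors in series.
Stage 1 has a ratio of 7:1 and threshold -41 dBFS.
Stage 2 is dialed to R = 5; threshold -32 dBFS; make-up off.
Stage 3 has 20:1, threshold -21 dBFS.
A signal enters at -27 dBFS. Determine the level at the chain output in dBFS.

-39 dBFS

Stage 1: overshoot 14 dB → 14/7 = 2 dB → -39 dBFS.
Stage 2: below threshold (-39 ≤ -32); passes unchanged; output -39 dBFS.
Stage 3: below threshold (-39 ≤ -21); passes unchanged; output -39 dBFS.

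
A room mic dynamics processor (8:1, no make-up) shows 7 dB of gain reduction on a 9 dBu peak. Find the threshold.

1 dBu

Let T be the threshold. Output overshoot = (input overshoot)/R, so 2 − T = (9 − T)/8.
8·(2 − T) = 9 − T → 7·T = 16 − 9 = 7.
T = 7/7 = 1 dBu.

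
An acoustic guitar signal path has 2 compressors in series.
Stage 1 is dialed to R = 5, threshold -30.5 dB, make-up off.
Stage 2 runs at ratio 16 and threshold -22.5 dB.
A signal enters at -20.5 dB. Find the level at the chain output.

-28.5 dB

Stage 1: -20.5 dB is 10 dB over -30.5 dB; at 5:1 that becomes 2 dB over, giving -28.5 dB.
Stage 2: -28.5 dB ≤ -22.5 dB, so stage 2 doesn't engage; output -28.5 dB.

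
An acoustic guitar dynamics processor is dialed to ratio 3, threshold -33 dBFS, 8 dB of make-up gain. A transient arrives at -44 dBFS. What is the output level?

-44 dBFS is 11 dB below the -33 dBFS threshold, so no gain reduction is applied.
Make-up gain adds 8 dB: -44 + 8 = -36 dBFS.

-36 dBFS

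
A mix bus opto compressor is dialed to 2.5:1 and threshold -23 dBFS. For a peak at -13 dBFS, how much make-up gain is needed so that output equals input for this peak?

6 dB

The peak compresses to -23 + 10/2.5 = -19 dBFS.
To reach -13 dBFS requires -13 − (-19) = 6 dB of make-up.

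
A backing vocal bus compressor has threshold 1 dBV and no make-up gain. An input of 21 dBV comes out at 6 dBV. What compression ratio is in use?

4:1

Input overshoot = 21 − 1 = 20 dB; output overshoot = 6 − 1 = 5 dB.
Ratio = 20 / 5 = 4.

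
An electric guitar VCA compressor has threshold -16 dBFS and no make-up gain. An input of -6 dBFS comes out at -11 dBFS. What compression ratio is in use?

2:1

Input overshoot = -6 − (-16) = 10 dB; output overshoot = -11 − (-16) = 5 dB.
Ratio = 10 / 5 = 2.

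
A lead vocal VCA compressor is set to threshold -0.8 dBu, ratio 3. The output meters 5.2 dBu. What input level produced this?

Post-compression overshoot = 5.2 − (-0.8) = 6 dB.
Input overshoot = R × output overshoot = 18 dB → input = -0.8 + 18 = 17.2 dBu.

17.2 dBu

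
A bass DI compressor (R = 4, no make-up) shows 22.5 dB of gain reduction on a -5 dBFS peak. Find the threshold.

-35 dBFS

Gain reduction = -5 − (-27.5) = 22.5 dB; output overshoot = GR / (R − 1) = 22.5 / 3 = 7.5 dB.
Threshold = output − output overshoot = -27.5 − 7.5 = -35 dBFS.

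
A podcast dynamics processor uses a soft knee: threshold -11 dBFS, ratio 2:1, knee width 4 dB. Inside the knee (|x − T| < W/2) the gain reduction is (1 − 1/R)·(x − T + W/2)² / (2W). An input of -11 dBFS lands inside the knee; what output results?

x − T + W/2 = -11 − (-11) + 2 = 2.
GR = (1 − 1/2) × 2² / 8 = 0.5 × 4 / 8 = 0.25 dB.
Output = -11 − 0.25 = -11.25 dBFS.

-11.25 dBFS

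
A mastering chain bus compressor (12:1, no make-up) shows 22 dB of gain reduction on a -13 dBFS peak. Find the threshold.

-37 dBFS

Let T be the threshold. Output overshoot = (input overshoot)/R, so -35 − T = (-13 − T)/12.
12·(-35 − T) = -13 − T → 11·T = -420 − (-13) = -407.
T = -407/11 = -37 dBFS.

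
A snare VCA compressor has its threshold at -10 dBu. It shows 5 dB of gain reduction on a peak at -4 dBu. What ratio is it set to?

6:1

Input overshoot = -4 − (-10) = 6 dB.
Output overshoot = 6 − 5 = 1 dB.
Ratio = input overshoot / output overshoot = 6 / 1 = 6.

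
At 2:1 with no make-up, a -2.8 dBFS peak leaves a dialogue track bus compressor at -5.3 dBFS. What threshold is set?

Let T be the threshold. Output overshoot = (input overshoot)/R, so -5.3 − T = (-2.8 − T)/2.
2·(-5.3 − T) = -2.8 − T → 1·T = -10.6 − (-2.8) = -7.8.
T = -7.8/1 = -7.8 dBFS.

-7.8 dBFS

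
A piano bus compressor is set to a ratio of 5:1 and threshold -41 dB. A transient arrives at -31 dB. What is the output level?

-39 dB

The input is 10 dB above the -41 dB threshold.
At 5:1 the overshoot is divided by 5, leaving 2 dB above threshold.
Output = -41 + 2 = -39 dB.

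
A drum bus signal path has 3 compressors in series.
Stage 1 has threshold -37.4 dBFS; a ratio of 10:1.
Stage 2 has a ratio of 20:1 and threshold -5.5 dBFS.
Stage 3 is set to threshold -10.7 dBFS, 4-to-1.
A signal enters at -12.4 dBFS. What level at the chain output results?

-34.9 dBFS

Stage 1: overshoot 25 dB → 25/10 = 2.5 dB → -34.9 dBFS.
Stage 2: -34.9 dBFS is at or below the -5.5 dBFS threshold — no compression; output -34.9 dBFS.
Stage 3: below threshold (-34.9 ≤ -10.7); passes unchanged; output -34.9 dBFS.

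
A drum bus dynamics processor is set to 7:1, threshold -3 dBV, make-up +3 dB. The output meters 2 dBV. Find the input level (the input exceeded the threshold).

Before make-up, the level was 2 − 3 = -1 dBV.
Post-compression overshoot = -1 − (-3) = 2 dB.
Input overshoot = R × output overshoot = 14 dB → input = -3 + 14 = 11 dBV.

11 dBV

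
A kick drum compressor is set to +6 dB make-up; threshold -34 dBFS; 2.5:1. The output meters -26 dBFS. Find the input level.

-29 dBFS

Before make-up, the level was -26 − 6 = -32 dBFS.
The compressed level sits -32 − (-34) = 2 dB over threshold.
Undo the ratio: input overshoot = 2 × 2.5 = 5 dB, giving input = -29 dBFS.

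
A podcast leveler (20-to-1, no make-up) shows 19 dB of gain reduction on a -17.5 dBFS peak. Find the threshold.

Let T be the threshold. Output overshoot = (input overshoot)/R, so -36.5 − T = (-17.5 − T)/20.
20·(-36.5 − T) = -17.5 − T → 19·T = -730 − (-17.5) = -712.5.
T = -712.5/19 = -37.5 dBFS.

-37.5 dBFS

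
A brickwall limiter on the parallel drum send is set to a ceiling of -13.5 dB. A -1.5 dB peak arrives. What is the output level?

-13.5 dB

At ∞:1, everything above -13.5 dB is held at the ceiling.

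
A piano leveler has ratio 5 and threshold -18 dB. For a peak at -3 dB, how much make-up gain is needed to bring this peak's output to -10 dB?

5 dB

Overshoot 15 dB → 15/5 = 3 dB after compression, so the compressed level is -18 + 3 = -15 dB.
Make-up = target − compressed = -10 − (-15) = 5 dB.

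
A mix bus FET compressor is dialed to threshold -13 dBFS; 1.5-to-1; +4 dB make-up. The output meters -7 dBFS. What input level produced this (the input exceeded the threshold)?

Before make-up, the level was -7 − 4 = -11 dBFS.
That's 2 dB above the -13 dBFS threshold.
Before 1.5:1 compression the overshoot was 2 × 1.5 = 3 dB, so input = -13 + 3 = -10 dBFS.

-10 dBFS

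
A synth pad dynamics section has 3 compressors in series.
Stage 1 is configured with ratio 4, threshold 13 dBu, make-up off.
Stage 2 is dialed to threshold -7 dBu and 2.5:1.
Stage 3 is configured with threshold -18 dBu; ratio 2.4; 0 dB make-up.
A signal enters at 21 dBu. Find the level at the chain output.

-9.75 dBu

Stage 1: 8 dB above 13 dBu, reduced 4:1 to 2 dB above → 15 dBu.
Stage 2: 15 dBu is 22 dB over -7 dBu; at 2.5:1 that becomes 8.8 dB over, giving 1.8 dBu.
Stage 3: 19.8 dB above -18 dBu, reduced 2.4:1 to 8.25 dB above → -9.75 dBu.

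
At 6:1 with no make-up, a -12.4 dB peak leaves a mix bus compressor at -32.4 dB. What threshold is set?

Input is 24 dB above T (since output overshoot × R = input overshoot: (-32.4 − T)·6 = -12.4 − T gives T = -36.4 dB).
Check: -36.4 + (-12.4 − (-36.4))/6 = -36.4 + 4 = -32.4 dB. ✓

-36.4 dB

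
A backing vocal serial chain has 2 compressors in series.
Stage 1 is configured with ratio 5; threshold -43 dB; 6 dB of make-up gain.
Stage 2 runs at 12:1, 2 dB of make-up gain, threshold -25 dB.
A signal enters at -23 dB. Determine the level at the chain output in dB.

-31 dB

Stage 1: overshoot 20 dB → 20/5 = 4 dB → -39 dB; +6 dB make-up → -33 dB.
Stage 2: below threshold (-33 ≤ -25); passes unchanged; make-up brings it to -31 dB.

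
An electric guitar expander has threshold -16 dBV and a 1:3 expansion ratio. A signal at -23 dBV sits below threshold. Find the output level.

Below threshold, a 1:3 expander applies gain = (3−1)×(T − x) of attenuation.
(3−1) × 7 = 14 dB, so output = -23 − 14 = -37 dBV.

-37 dBV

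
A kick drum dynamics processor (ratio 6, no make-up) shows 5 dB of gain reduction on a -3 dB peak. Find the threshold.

-9 dB

Input is 6 dB above T (since output overshoot × R = input overshoot: (-8 − T)·6 = -3 − T gives T = -9 dB).
Check: -9 + (-3 − (-9))/6 = -9 + 1 = -8 dB. ✓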